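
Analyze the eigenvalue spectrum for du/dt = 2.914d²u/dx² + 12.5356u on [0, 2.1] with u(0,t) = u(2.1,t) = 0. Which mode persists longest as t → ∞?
Eigenvalues: λₙ = 2.914n²π²/2.1² - 12.5356.
First three modes:
  n=1: λ₁ = 2.914π²/2.1² - 12.5356 ≈ -6.014
  n=2: λ₂ = 11.656π²/2.1² - 12.5356 ≈ 13.551
  n=3: λ₃ = 26.226π²/2.1² - 12.5356 ≈ 46.158
Since 2.914π²/2.1² ≈ 6.522 < 12.5356, λ₁ < 0.
The n=1 mode grows fastest (−λₙ is largest for n=1) → dominates.
Asymptotic: u ~ c₁ sin(πx/2.1) e^{6.014t} (exponential growth at rate −λ₁ ≈ 6.014).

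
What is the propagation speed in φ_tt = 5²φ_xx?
Speed = 5. Information travels along characteristics x = x₀ ± 5t.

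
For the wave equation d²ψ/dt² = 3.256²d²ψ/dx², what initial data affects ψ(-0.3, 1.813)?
Domain of dependence: [-6.203128, 5.603128]. Signals travel at speed 3.256, so data within |x - -0.3| ≤ 3.256·1.813 = 5.903128 can reach the point.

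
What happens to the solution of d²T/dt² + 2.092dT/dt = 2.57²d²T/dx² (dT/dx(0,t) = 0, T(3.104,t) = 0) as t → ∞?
T → 0. Damping (γ=2.092) dissipates energy; oscillations decay exponentially.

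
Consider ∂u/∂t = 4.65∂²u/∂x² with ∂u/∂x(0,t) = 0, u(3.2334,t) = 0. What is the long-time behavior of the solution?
As t → ∞, u → 0. Heat escapes through the Dirichlet boundary.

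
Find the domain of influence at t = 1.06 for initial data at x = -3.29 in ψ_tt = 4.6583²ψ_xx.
Domain of influence: [-8.227798, 1.647798]. Data at x = -3.29 spreads outward at speed 4.6583.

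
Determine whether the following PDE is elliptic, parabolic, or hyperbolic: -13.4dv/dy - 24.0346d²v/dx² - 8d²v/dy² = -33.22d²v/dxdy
Rewriting in standard form: -24.0346d²v/dx² + 33.22d²v/dxdy - 8d²v/dy² - 13.4dv/dy = 0. Coefficients: A = -24.0346, B = 33.22, C = -8. B² - 4AC = 334.4612, which is positive, so the equation is hyperbolic.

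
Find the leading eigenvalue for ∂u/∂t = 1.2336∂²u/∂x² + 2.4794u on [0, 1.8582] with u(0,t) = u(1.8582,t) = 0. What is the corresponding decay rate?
Eigenvalues: λₙ = 1.2336n²π²/1.8582² - 2.4794.
First three modes:
  n=1: λ₁ = 1.2336π²/1.8582² - 2.4794 ≈ 1.047
  n=2: λ₂ = 4.9344π²/1.8582² - 2.4794 ≈ 11.625
  n=3: λ₃ = 11.1024π²/1.8582² - 2.4794 ≈ 29.255
Since 1.2336π²/1.8582² ≈ 3.526 > 2.4794, all λₙ > 0.
The n=1 mode decays slowest → dominates as t → ∞.
Asymptotic: u ~ c₁ sin(πx/1.8582) e^{-λ₁t} with decay rate λ₁ ≈ 1.047.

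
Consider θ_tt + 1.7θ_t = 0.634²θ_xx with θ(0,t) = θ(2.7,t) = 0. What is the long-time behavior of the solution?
As t → ∞, θ → 0. Damping (γ=1.7) dissipates energy; oscillations decay exponentially.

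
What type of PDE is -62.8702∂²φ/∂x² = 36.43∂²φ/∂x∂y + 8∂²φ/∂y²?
Rewriting in standard form: -62.8702∂²φ/∂x² - 36.43∂²φ/∂x∂y - 8∂²φ/∂y² = 0. With A = -62.8702, B = -36.43, C = -8, the discriminant is -684.7015. This is an elliptic PDE.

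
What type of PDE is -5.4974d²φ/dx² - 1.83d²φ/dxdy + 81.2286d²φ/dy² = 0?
With A = -5.4974, B = -1.83, C = 81.2286, the discriminant is 1789.53332256. This is a hyperbolic PDE.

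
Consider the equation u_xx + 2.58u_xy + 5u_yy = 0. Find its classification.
Elliptic. (A = 1, B = 2.58, C = 5 gives B² - 4AC = -13.3436.)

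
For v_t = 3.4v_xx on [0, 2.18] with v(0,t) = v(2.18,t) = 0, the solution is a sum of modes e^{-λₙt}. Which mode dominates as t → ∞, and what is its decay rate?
Eigenvalues: λₙ = 3.4n²π²/2.18².
First three modes:
  n=1: λ₁ = 3.4π²/2.18² ≈ 7.061
  n=2: λ₂ = 13.6π²/2.18² ≈ 28.244 (4× faster decay)
  n=3: λ₃ = 30.6π²/2.18² ≈ 63.549 (9× faster decay)
As t → ∞, higher modes decay exponentially faster. The n=1 mode dominates: v ~ c₁ sin(πx/2.18) e^{-λ₁t}.
Decay rate: λ₁ = 3.4π²/2.18² ≈ 7.061.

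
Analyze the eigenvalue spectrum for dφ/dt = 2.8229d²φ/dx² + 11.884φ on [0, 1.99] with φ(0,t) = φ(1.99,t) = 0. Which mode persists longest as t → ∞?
Eigenvalues: λₙ = 2.8229n²π²/1.99² - 11.884.
First three modes:
  n=1: λ₁ = 2.8229π²/1.99² - 11.884 ≈ -4.849
  n=2: λ₂ = 11.2916π²/1.99² - 11.884 ≈ 16.258
  n=3: λ₃ = 25.4061π²/1.99² - 11.884 ≈ 51.435
Since 2.8229π²/1.99² ≈ 7.035 < 11.884, λ₁ < 0.
The n=1 mode grows fastest (−λₙ is largest for n=1) → dominates.
Asymptotic: φ ~ c₁ sin(πx/1.99) e^{4.849t} (exponential growth at rate −λ₁ ≈ 4.849).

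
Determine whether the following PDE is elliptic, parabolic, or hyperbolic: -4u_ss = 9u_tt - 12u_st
Rewriting in standard form: -4u_ss + 12u_st - 9u_tt = 0. Coefficients: A = -4, B = 12, C = -9. B² - 4AC = 0, which is zero, so the equation is parabolic.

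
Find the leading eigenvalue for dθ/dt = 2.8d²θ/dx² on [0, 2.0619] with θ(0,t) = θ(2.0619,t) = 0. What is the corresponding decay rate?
Eigenvalues: λₙ = 2.8n²π²/2.0619².
First three modes:
  n=1: λ₁ = 2.8π²/2.0619² ≈ 6.5
  n=2: λ₂ = 11.2π²/2.0619² ≈ 26.001 (4× faster decay)
  n=3: λ₃ = 25.2π²/2.0619² ≈ 58.501 (9× faster decay)
As t → ∞, higher modes decay exponentially faster. The n=1 mode dominates: θ ~ c₁ sin(πx/2.0619) e^{-λ₁t}.
Decay rate: λ₁ = 2.8π²/2.0619² ≈ 6.5.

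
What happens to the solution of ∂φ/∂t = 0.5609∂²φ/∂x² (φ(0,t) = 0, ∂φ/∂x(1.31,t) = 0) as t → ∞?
φ → 0. Heat escapes through the Dirichlet boundary.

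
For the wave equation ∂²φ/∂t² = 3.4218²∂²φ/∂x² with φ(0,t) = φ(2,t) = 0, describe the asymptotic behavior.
φ oscillates (no decay). Energy is conserved; the solution oscillates indefinitely as standing waves.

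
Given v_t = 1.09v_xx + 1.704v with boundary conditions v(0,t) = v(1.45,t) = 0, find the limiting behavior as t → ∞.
v → 0. Diffusion dominates reaction (r=1.704 < κπ²/L²≈5.12); solution decays.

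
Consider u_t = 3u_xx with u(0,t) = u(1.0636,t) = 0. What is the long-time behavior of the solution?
As t → ∞, u → 0. Heat diffuses out through both boundaries.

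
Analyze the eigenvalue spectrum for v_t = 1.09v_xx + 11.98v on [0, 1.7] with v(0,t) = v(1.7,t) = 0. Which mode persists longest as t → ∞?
Eigenvalues: λₙ = 1.09n²π²/1.7² - 11.98.
First three modes:
  n=1: λ₁ = 1.09π²/1.7² - 11.98 ≈ -8.258
  n=2: λ₂ = 4.36π²/1.7² - 11.98 ≈ 2.91
  n=3: λ₃ = 9.81π²/1.7² - 11.98 ≈ 21.522
Since 1.09π²/1.7² ≈ 3.722 < 11.98, λ₁ < 0.
The n=1 mode grows fastest (−λₙ is largest for n=1) → dominates.
Asymptotic: v ~ c₁ sin(πx/1.7) e^{8.258t} (exponential growth at rate −λ₁ ≈ 8.258).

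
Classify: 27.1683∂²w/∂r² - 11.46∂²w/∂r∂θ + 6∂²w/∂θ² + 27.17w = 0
Elliptic (discriminant = -520.7076).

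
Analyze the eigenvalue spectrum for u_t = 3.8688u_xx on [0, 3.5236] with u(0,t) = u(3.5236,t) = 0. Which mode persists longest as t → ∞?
Eigenvalues: λₙ = 3.8688n²π²/3.5236².
First three modes:
  n=1: λ₁ = 3.8688π²/3.5236² ≈ 3.075
  n=2: λ₂ = 15.4752π²/3.5236² ≈ 12.302 (4× faster decay)
  n=3: λ₃ = 34.8192π²/3.5236² ≈ 27.679 (9× faster decay)
As t → ∞, higher modes decay exponentially faster. The n=1 mode dominates: u ~ c₁ sin(πx/3.5236) e^{-λ₁t}.
Decay rate: λ₁ = 3.8688π²/3.5236² ≈ 3.075.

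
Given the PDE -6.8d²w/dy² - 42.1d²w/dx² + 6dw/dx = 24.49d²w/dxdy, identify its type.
Rewriting in standard form: -42.1d²w/dx² - 24.49d²w/dxdy - 6.8d²w/dy² + 6dw/dx = 0. The second-order coefficients are A = -42.1, B = -24.49, C = -6.8. Since B² - 4AC = -545.3599 < 0, this is an elliptic PDE.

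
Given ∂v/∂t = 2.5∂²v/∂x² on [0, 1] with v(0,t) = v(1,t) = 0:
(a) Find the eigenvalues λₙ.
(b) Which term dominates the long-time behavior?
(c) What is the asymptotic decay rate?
Eigenvalues: λₙ = 2.5n²π².
First three modes:
  n=1: λ₁ = 2.5π² ≈ 24.674
  n=2: λ₂ = 10π² ≈ 98.696 (4× faster decay)
  n=3: λ₃ = 22.5π² ≈ 222.066 (9× faster decay)
As t → ∞, higher modes decay exponentially faster. The n=1 mode dominates: v ~ c₁ sin(πx) e^{-λ₁t}.
Decay rate: λ₁ = 2.5π² ≈ 24.674.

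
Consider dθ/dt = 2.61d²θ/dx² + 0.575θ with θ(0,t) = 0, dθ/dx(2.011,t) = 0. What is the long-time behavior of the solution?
As t → ∞, θ → 0. Diffusion dominates reaction (r=0.575 < κπ²/(4L²)≈1.59); solution decays.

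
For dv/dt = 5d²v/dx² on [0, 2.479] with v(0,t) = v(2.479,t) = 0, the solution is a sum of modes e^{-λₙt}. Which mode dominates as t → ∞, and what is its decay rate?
Eigenvalues: λₙ = 5n²π²/2.479².
First three modes:
  n=1: λ₁ = 5π²/2.479² ≈ 8.03
  n=2: λ₂ = 20π²/2.479² ≈ 32.12 (4× faster decay)
  n=3: λ₃ = 45π²/2.479² ≈ 72.27 (9× faster decay)
As t → ∞, higher modes decay exponentially faster. The n=1 mode dominates: v ~ c₁ sin(πx/2.479) e^{-λ₁t}.
Decay rate: λ₁ = 5π²/2.479² ≈ 8.03.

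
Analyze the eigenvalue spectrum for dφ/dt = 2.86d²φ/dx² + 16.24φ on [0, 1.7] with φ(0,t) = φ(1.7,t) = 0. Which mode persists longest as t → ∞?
Eigenvalues: λₙ = 2.86n²π²/1.7² - 16.24.
First three modes:
  n=1: λ₁ = 2.86π²/1.7² - 16.24 ≈ -6.473
  n=2: λ₂ = 11.44π²/1.7² - 16.24 ≈ 22.829
  n=3: λ₃ = 25.74π²/1.7² - 16.24 ≈ 71.664
Since 2.86π²/1.7² ≈ 9.767 < 16.24, λ₁ < 0.
The n=1 mode grows fastest (−λₙ is largest for n=1) → dominates.
Asymptotic: φ ~ c₁ sin(πx/1.7) e^{6.473t} (exponential growth at rate −λ₁ ≈ 6.473).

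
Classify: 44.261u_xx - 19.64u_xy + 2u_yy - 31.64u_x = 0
Hyperbolic (discriminant = 31.6416).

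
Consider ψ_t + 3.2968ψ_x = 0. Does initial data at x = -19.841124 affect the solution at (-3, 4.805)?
No. Only data at x = -18.841124 affects (-3, 4.805). Advection has one-way propagation along characteristics.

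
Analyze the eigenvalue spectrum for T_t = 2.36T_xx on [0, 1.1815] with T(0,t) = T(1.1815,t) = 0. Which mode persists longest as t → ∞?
Eigenvalues: λₙ = 2.36n²π²/1.1815².
First three modes:
  n=1: λ₁ = 2.36π²/1.1815² ≈ 16.686
  n=2: λ₂ = 9.44π²/1.1815² ≈ 66.743 (4× faster decay)
  n=3: λ₃ = 21.24π²/1.1815² ≈ 150.171 (9× faster decay)
As t → ∞, higher modes decay exponentially faster. The n=1 mode dominates: T ~ c₁ sin(πx/1.1815) e^{-λ₁t}.
Decay rate: λ₁ = 2.36π²/1.1815² ≈ 16.686.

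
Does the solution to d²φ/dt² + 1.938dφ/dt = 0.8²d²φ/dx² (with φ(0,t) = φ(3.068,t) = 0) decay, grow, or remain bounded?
φ → 0. Damping (γ=1.938) dissipates energy; oscillations decay exponentially.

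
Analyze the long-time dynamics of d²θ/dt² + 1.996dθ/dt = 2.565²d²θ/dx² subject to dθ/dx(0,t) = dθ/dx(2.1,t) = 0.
Long-time behavior: θ → constant (steady state). Damping (γ=1.996) dissipates the nonconstant modes; with Neumann BCs the spatial average obeys M''+γM'=0 and tends to a finite limit.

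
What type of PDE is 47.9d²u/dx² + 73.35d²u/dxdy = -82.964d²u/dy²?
Rewriting in standard form: 47.9d²u/dx² + 73.35d²u/dxdy + 82.964d²u/dy² = 0. With A = 47.9, B = 73.35, C = 82.964, the discriminant is -10515.6799. This is an elliptic PDE.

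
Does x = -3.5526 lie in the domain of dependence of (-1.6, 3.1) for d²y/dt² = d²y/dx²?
Yes. The domain of dependence is [-4.7, 1.5], and -3.5526 ∈ [-4.7, 1.5].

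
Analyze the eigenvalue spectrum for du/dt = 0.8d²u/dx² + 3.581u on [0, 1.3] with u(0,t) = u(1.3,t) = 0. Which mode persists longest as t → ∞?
Eigenvalues: λₙ = 0.8n²π²/1.3² - 3.581.
First three modes:
  n=1: λ₁ = 0.8π²/1.3² - 3.581 ≈ 1.091
  n=2: λ₂ = 3.2π²/1.3² - 3.581 ≈ 15.107
  n=3: λ₃ = 7.2π²/1.3² - 3.581 ≈ 38.467
Since 0.8π²/1.3² ≈ 4.672 > 3.581, all λₙ > 0.
The n=1 mode decays slowest → dominates as t → ∞.
Asymptotic: u ~ c₁ sin(πx/1.3) e^{-λ₁t} with decay rate λ₁ ≈ 1.091.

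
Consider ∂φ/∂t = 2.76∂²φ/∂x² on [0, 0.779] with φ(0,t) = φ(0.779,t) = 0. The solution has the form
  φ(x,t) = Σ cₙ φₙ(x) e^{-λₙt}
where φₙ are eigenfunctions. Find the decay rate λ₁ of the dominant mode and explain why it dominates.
Eigenvalues: λₙ = 2.76n²π²/0.779².
First three modes:
  n=1: λ₁ = 2.76π²/0.779² ≈ 44.888
  n=2: λ₂ = 11.04π²/0.779² ≈ 179.554 (4× faster decay)
  n=3: λ₃ = 24.84π²/0.779² ≈ 403.995 (9× faster decay)
As t → ∞, higher modes decay exponentially faster. The n=1 mode dominates: φ ~ c₁ sin(πx/0.779) e^{-λ₁t}.
Decay rate: λ₁ = 2.76π²/0.779² ≈ 44.888.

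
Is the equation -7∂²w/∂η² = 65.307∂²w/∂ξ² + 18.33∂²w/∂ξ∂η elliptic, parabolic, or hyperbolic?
Rewriting in standard form: -65.307∂²w/∂ξ² - 18.33∂²w/∂ξ∂η - 7∂²w/∂η² = 0. Computing B² - 4AC with A = -65.307, B = -18.33, C = -7: discriminant = -1492.6071 (negative). Answer: elliptic.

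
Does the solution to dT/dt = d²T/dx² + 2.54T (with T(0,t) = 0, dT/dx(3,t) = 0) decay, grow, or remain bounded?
T grows unboundedly. Reaction dominates diffusion (r=2.54 > κπ²/(4L²)≈0.27); solution grows exponentially.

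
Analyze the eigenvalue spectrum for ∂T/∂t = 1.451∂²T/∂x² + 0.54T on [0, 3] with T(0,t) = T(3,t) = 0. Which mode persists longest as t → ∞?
Eigenvalues: λₙ = 1.451n²π²/3² - 0.54.
First three modes:
  n=1: λ₁ = 1.451π²/3² - 0.54 ≈ 1.051
  n=2: λ₂ = 5.804π²/3² - 0.54 ≈ 5.825
  n=3: λ₃ = 13.059π²/3² - 0.54 ≈ 13.781
Since 1.451π²/3² ≈ 1.591 > 0.54, all λₙ > 0.
The n=1 mode decays slowest → dominates as t → ∞.
Asymptotic: T ~ c₁ sin(πx/3) e^{-λ₁t} with decay rate λ₁ ≈ 1.051.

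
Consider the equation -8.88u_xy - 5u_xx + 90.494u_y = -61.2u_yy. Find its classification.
Rewriting in standard form: -5u_xx - 8.88u_xy + 61.2u_yy + 90.494u_y = 0. Hyperbolic. (A = -5, B = -8.88, C = 61.2 gives B² - 4AC = 1302.8544.)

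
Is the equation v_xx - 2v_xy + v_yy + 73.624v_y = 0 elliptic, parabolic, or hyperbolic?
Computing B² - 4AC with A = 1, B = -2, C = 1: discriminant = 0 (zero). Answer: parabolic.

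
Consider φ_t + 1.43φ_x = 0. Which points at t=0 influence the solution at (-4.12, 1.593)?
A single point: x = -6.39799. The characteristic through (-4.12, 1.593) is x - 1.43t = const, so x = -4.12 - 1.43·1.593 = -6.39799.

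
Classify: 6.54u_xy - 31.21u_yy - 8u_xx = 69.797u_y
Rewriting in standard form: -8u_xx + 6.54u_xy - 31.21u_yy - 69.797u_y = 0. Elliptic (discriminant = -955.9484).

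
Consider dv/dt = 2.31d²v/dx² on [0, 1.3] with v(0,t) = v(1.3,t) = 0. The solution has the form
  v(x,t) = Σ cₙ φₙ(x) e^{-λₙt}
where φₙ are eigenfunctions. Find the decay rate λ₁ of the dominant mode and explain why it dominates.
Eigenvalues: λₙ = 2.31n²π²/1.3².
First three modes:
  n=1: λ₁ = 2.31π²/1.3² ≈ 13.49
  n=2: λ₂ = 9.24π²/1.3² ≈ 53.962 (4× faster decay)
  n=3: λ₃ = 20.79π²/1.3² ≈ 121.414 (9× faster decay)
As t → ∞, higher modes decay exponentially faster. The n=1 mode dominates: v ~ c₁ sin(πx/1.3) e^{-λ₁t}.
Decay rate: λ₁ = 2.31π²/1.3² ≈ 13.49.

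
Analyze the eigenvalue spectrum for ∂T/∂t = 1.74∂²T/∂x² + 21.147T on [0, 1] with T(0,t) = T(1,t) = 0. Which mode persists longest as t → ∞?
Eigenvalues: λₙ = 1.74n²π²/1² - 21.147.
First three modes:
  n=1: λ₁ = 1.74π² - 21.147 ≈ -3.974
  n=2: λ₂ = 6.96π² - 21.147 ≈ 47.545
  n=3: λ₃ = 15.66π² - 21.147 ≈ 133.411
Since 1.74π² ≈ 17.173 < 21.147, λ₁ < 0.
The n=1 mode grows fastest (−λₙ is largest for n=1) → dominates.
Asymptotic: T ~ c₁ sin(πx/1) e^{3.974t} (exponential growth at rate −λ₁ ≈ 3.974).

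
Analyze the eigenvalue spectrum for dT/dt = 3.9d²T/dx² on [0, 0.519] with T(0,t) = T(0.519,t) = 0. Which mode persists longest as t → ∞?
Eigenvalues: λₙ = 3.9n²π²/0.519².
First three modes:
  n=1: λ₁ = 3.9π²/0.519² ≈ 142.899
  n=2: λ₂ = 15.6π²/0.519² ≈ 571.597 (4× faster decay)
  n=3: λ₃ = 35.1π²/0.519² ≈ 1286.092 (9× faster decay)
As t → ∞, higher modes decay exponentially faster. The n=1 mode dominates: T ~ c₁ sin(πx/0.519) e^{-λ₁t}.
Decay rate: λ₁ = 3.9π²/0.519² ≈ 142.899.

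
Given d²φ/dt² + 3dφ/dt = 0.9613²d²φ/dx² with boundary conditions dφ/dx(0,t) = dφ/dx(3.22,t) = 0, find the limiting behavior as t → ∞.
φ → constant (steady state). Damping (γ=3) dissipates the nonconstant modes; with Neumann BCs the spatial average obeys M''+γM'=0 and tends to a finite limit.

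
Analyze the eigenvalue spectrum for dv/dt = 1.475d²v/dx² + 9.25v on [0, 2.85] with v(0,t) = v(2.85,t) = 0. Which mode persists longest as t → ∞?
Eigenvalues: λₙ = 1.475n²π²/2.85² - 9.25.
First three modes:
  n=1: λ₁ = 1.475π²/2.85² - 9.25 ≈ -7.458
  n=2: λ₂ = 5.9π²/2.85² - 9.25 ≈ -2.081
  n=3: λ₃ = 13.275π²/2.85² - 9.25 ≈ 6.88
Since 1.475π²/2.85² ≈ 1.792 < 9.25, λ₁ < 0.
The n=1 mode grows fastest (−λₙ is largest for n=1) → dominates.
Asymptotic: v ~ c₁ sin(πx/2.85) e^{7.458t} (exponential growth at rate −λ₁ ≈ 7.458).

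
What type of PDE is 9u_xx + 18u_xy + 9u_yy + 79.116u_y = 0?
With A = 9, B = 18, C = 9, the discriminant is 0. This is a parabolic PDE.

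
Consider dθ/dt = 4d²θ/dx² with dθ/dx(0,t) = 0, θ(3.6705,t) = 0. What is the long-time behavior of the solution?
As t → ∞, θ → 0. Heat escapes through the Dirichlet boundary.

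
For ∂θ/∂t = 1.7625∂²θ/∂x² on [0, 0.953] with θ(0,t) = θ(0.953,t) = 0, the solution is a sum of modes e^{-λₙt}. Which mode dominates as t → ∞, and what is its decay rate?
Eigenvalues: λₙ = 1.7625n²π²/0.953².
First three modes:
  n=1: λ₁ = 1.7625π²/0.953² ≈ 19.153
  n=2: λ₂ = 7.05π²/0.953² ≈ 76.613 (4× faster decay)
  n=3: λ₃ = 15.8625π²/0.953² ≈ 172.379 (9× faster decay)
As t → ∞, higher modes decay exponentially faster. The n=1 mode dominates: θ ~ c₁ sin(πx/0.953) e^{-λ₁t}.
Decay rate: λ₁ = 1.7625π²/0.953² ≈ 19.153.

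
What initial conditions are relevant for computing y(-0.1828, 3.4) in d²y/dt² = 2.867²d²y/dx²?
Domain of dependence: [-9.9306, 9.565]. Signals travel at speed 2.867, so data within |x - -0.1828| ≤ 2.867·3.4 = 9.7478 can reach the point.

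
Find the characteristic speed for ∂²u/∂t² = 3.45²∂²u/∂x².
Speed = 3.45. Information travels along characteristics x = x₀ ± 3.45t.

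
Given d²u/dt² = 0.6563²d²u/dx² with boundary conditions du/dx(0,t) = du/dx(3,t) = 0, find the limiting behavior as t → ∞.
u oscillates about a mean that drifts linearly in t (generically unbounded; no decay). There is no damping, so the nonconstant modes persist as standing waves (energy conserved, no decay). But with Neumann conditions at both ends the constant mode has eigenvalue 0: the spatial mean M(t) of u satisfies M'' = 0, so M(t) = M(0) + M'(0)·t. Unless the initial velocity has zero mean (∫u_t(x,0)dx = 0), the solution grows linearly in t (unbounded, though not exponentially); if it does have zero mean, the solution stays bounded and simply oscillates.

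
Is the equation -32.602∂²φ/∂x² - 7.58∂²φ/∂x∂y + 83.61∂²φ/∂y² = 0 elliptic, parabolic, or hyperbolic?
Computing B² - 4AC with A = -32.602, B = -7.58, C = 83.61: discriminant = 10960.86928 (positive). Answer: hyperbolic.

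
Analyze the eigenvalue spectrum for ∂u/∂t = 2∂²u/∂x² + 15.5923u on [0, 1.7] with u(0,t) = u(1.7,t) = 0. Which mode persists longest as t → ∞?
Eigenvalues: λₙ = 2n²π²/1.7² - 15.5923.
First three modes:
  n=1: λ₁ = 2π²/1.7² - 15.5923 ≈ -8.762
  n=2: λ₂ = 8π²/1.7² - 15.5923 ≈ 11.728
  n=3: λ₃ = 18π²/1.7² - 15.5923 ≈ 45.879
Since 2π²/1.7² ≈ 6.83 < 15.5923, λ₁ < 0.
The n=1 mode grows fastest (−λₙ is largest for n=1) → dominates.
Asymptotic: u ~ c₁ sin(πx/1.7) e^{8.762t} (exponential growth at rate −λ₁ ≈ 8.762).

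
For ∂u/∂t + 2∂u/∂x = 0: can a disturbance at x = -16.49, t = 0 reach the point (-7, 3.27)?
No. Only data at x = -13.54 affects (-7, 3.27). Advection has one-way propagation along characteristics.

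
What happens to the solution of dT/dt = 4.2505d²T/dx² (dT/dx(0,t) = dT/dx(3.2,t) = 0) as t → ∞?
T → constant (steady state). Heat is conserved (no flux at boundaries); solution approaches the spatial average.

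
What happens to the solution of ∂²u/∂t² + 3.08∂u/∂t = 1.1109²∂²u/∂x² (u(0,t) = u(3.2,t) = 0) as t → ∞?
u → 0. Damping (γ=3.08) dissipates energy; oscillations decay exponentially.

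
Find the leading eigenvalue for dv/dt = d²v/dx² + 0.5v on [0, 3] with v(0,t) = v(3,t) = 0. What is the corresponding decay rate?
Eigenvalues: λₙ = n²π²/3² - 0.5.
First three modes:
  n=1: λ₁ = π²/3² - 0.5 ≈ 0.597
  n=2: λ₂ = 4π²/3² - 0.5 ≈ 3.886
  n=3: λ₃ = 9π²/3² - 0.5 ≈ 9.37
Since π²/3² ≈ 1.097 > 0.5, all λₙ > 0.
The n=1 mode decays slowest → dominates as t → ∞.
Asymptotic: v ~ c₁ sin(πx/3) e^{-λ₁t} with decay rate λ₁ ≈ 0.597.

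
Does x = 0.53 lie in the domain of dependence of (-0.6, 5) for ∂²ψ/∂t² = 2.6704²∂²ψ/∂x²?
Yes. The domain of dependence is [-13.952, 12.752], and 0.53 ∈ [-13.952, 12.752].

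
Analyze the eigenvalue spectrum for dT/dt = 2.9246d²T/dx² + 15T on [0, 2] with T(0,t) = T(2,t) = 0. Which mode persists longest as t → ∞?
Eigenvalues: λₙ = 2.9246n²π²/2² - 15.
First three modes:
  n=1: λ₁ = 2.9246π²/2² - 15 ≈ -7.784
  n=2: λ₂ = 11.6984π²/2² - 15 ≈ 13.865
  n=3: λ₃ = 26.3214π²/2² - 15 ≈ 49.945
Since 2.9246π²/2² ≈ 7.216 < 15, λ₁ < 0.
The n=1 mode grows fastest (−λₙ is largest for n=1) → dominates.
Asymptotic: T ~ c₁ sin(πx/2) e^{7.784t} (exponential growth at rate −λ₁ ≈ 7.784).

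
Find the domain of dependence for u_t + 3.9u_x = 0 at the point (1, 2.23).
A single point: x = -7.697. The characteristic through (1, 2.23) is x - 3.9t = const, so x = 1 - 3.9·2.23 = -7.697.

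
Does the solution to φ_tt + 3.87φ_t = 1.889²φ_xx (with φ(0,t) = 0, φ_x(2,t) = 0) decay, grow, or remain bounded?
φ → 0. Damping (γ=3.87) dissipates energy; oscillations decay exponentially.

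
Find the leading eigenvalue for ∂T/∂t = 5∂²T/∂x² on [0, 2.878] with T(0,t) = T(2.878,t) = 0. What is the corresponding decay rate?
Eigenvalues: λₙ = 5n²π²/2.878².
First three modes:
  n=1: λ₁ = 5π²/2.878² ≈ 5.958
  n=2: λ₂ = 20π²/2.878² ≈ 23.831 (4× faster decay)
  n=3: λ₃ = 45π²/2.878² ≈ 53.62 (9× faster decay)
As t → ∞, higher modes decay exponentially faster. The n=1 mode dominates: T ~ c₁ sin(πx/2.878) e^{-λ₁t}.
Decay rate: λ₁ = 5π²/2.878² ≈ 5.958.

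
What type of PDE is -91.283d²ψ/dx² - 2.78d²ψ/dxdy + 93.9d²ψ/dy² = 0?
With A = -91.283, B = -2.78, C = 93.9, the discriminant is 34293.6232. This is a hyperbolic PDE.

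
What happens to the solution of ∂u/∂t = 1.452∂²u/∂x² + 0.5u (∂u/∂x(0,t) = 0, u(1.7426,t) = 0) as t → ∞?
u → 0. Diffusion dominates reaction (r=0.5 < κπ²/(4L²)≈1.18); solution decays.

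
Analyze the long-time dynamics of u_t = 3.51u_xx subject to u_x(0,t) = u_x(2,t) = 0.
Long-time behavior: u → constant (steady state). Heat is conserved (no flux at boundaries); solution approaches the spatial average.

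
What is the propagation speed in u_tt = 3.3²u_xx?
Speed = 3.3. Information travels along characteristics x = x₀ ± 3.3t.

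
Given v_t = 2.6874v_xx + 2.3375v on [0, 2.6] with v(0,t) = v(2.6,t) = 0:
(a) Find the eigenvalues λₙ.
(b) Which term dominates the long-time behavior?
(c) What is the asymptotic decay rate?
Eigenvalues: λₙ = 2.6874n²π²/2.6² - 2.3375.
First three modes:
  n=1: λ₁ = 2.6874π²/2.6² - 2.3375 ≈ 1.586
  n=2: λ₂ = 10.7496π²/2.6² - 2.3375 ≈ 13.357
  n=3: λ₃ = 24.1866π²/2.6² - 2.3375 ≈ 32.975
Since 2.6874π²/2.6² ≈ 3.924 > 2.3375, all λₙ > 0.
The n=1 mode decays slowest → dominates as t → ∞.
Asymptotic: v ~ c₁ sin(πx/2.6) e^{-λ₁t} with decay rate λ₁ ≈ 1.586.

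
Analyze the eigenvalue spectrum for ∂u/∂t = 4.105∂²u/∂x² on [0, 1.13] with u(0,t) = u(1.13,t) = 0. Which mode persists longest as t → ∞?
Eigenvalues: λₙ = 4.105n²π²/1.13².
First three modes:
  n=1: λ₁ = 4.105π²/1.13² ≈ 31.729
  n=2: λ₂ = 16.42π²/1.13² ≈ 126.916 (4× faster decay)
  n=3: λ₃ = 36.945π²/1.13² ≈ 285.561 (9× faster decay)
As t → ∞, higher modes decay exponentially faster. The n=1 mode dominates: u ~ c₁ sin(πx/1.13) e^{-λ₁t}.
Decay rate: λ₁ = 4.105π²/1.13² ≈ 31.729.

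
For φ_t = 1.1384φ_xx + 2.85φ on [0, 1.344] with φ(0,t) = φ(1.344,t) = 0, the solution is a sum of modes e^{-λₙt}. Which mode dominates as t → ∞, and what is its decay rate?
Eigenvalues: λₙ = 1.1384n²π²/1.344² - 2.85.
First three modes:
  n=1: λ₁ = 1.1384π²/1.344² - 2.85 ≈ 3.37
  n=2: λ₂ = 4.5536π²/1.344² - 2.85 ≈ 22.03
  n=3: λ₃ = 10.2456π²/1.344² - 2.85 ≈ 53.131
Since 1.1384π²/1.344² ≈ 6.22 > 2.85, all λₙ > 0.
The n=1 mode decays slowest → dominates as t → ∞.
Asymptotic: φ ~ c₁ sin(πx/1.344) e^{-λ₁t} with decay rate λ₁ ≈ 3.37.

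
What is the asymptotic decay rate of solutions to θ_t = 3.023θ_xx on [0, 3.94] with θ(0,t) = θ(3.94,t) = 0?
Eigenvalues: λₙ = 3.023n²π²/3.94².
First three modes:
  n=1: λ₁ = 3.023π²/3.94² ≈ 1.922
  n=2: λ₂ = 12.092π²/3.94² ≈ 7.688 (4× faster decay)
  n=3: λ₃ = 27.207π²/3.94² ≈ 17.298 (9× faster decay)
As t → ∞, higher modes decay exponentially faster. The n=1 mode dominates: θ ~ c₁ sin(πx/3.94) e^{-λ₁t}.
Decay rate: λ₁ = 3.023π²/3.94² ≈ 1.922.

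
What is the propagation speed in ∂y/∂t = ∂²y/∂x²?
Infinite. The heat equation is parabolic, not hyperbolic, so disturbances propagate instantly.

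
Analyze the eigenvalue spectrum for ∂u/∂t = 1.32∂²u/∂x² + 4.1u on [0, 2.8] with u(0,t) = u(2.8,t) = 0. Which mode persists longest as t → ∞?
Eigenvalues: λₙ = 1.32n²π²/2.8² - 4.1.
First three modes:
  n=1: λ₁ = 1.32π²/2.8² - 4.1 ≈ -2.438
  n=2: λ₂ = 5.28π²/2.8² - 4.1 ≈ 2.547
  n=3: λ₃ = 11.88π²/2.8² - 4.1 ≈ 10.855
Since 1.32π²/2.8² ≈ 1.662 < 4.1, λ₁ < 0.
The n=1 mode grows fastest (−λₙ is largest for n=1) → dominates.
Asymptotic: u ~ c₁ sin(πx/2.8) e^{2.438t} (exponential growth at rate −λ₁ ≈ 2.438).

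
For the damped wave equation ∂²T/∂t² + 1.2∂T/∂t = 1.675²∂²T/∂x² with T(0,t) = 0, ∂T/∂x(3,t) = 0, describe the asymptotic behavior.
T → 0. Damping (γ=1.2) dissipates energy; oscillations decay exponentially.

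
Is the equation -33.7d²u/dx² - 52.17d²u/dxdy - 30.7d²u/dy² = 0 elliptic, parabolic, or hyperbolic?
Computing B² - 4AC with A = -33.7, B = -52.17, C = -30.7: discriminant = -1416.6511 (negative). Answer: elliptic.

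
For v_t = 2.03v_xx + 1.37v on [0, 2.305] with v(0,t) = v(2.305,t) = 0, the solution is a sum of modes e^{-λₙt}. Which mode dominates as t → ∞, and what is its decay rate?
Eigenvalues: λₙ = 2.03n²π²/2.305² - 1.37.
First three modes:
  n=1: λ₁ = 2.03π²/2.305² - 1.37 ≈ 2.401
  n=2: λ₂ = 8.12π²/2.305² - 1.37 ≈ 13.714
  n=3: λ₃ = 18.27π²/2.305² - 1.37 ≈ 32.569
Since 2.03π²/2.305² ≈ 3.771 > 1.37, all λₙ > 0.
The n=1 mode decays slowest → dominates as t → ∞.
Asymptotic: v ~ c₁ sin(πx/2.305) e^{-λ₁t} with decay rate λ₁ ≈ 2.401.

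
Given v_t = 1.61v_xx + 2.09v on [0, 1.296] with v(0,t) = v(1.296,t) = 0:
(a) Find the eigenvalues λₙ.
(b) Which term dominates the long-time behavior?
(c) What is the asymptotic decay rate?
Eigenvalues: λₙ = 1.61n²π²/1.296² - 2.09.
First three modes:
  n=1: λ₁ = 1.61π²/1.296² - 2.09 ≈ 7.371
  n=2: λ₂ = 6.44π²/1.296² - 2.09 ≈ 35.752
  n=3: λ₃ = 14.49π²/1.296² - 2.09 ≈ 83.055
Since 1.61π²/1.296² ≈ 9.461 > 2.09, all λₙ > 0.
The n=1 mode decays slowest → dominates as t → ∞.
Asymptotic: v ~ c₁ sin(πx/1.296) e^{-λ₁t} with decay rate λ₁ ≈ 7.371.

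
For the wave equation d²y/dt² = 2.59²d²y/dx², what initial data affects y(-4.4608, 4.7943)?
Domain of dependence: [-16.878037, 7.956437]. Signals travel at speed 2.59, so data within |x - -4.4608| ≤ 2.59·4.7943 = 12.417237 can reach the point.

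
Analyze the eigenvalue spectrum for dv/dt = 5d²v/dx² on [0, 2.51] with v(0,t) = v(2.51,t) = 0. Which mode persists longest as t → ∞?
Eigenvalues: λₙ = 5n²π²/2.51².
First three modes:
  n=1: λ₁ = 5π²/2.51² ≈ 7.833
  n=2: λ₂ = 20π²/2.51² ≈ 31.332 (4× faster decay)
  n=3: λ₃ = 45π²/2.51² ≈ 70.496 (9× faster decay)
As t → ∞, higher modes decay exponentially faster. The n=1 mode dominates: v ~ c₁ sin(πx/2.51) e^{-λ₁t}.
Decay rate: λ₁ = 5π²/2.51² ≈ 7.833.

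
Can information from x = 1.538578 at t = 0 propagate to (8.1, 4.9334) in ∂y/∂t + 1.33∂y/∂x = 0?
Yes. The characteristic through (8.1, 4.9334) passes through x = 1.538578.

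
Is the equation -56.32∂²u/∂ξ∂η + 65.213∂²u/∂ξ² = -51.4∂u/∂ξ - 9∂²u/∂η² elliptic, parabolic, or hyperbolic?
Rewriting in standard form: 65.213∂²u/∂ξ² - 56.32∂²u/∂ξ∂η + 9∂²u/∂η² + 51.4∂u/∂ξ = 0. Computing B² - 4AC with A = 65.213, B = -56.32, C = 9: discriminant = 824.2744 (positive). Answer: hyperbolic.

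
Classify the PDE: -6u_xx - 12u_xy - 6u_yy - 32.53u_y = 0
A = -6, B = -12, C = -6. Discriminant B² - 4AC = 0. Since 0 = 0, parabolic.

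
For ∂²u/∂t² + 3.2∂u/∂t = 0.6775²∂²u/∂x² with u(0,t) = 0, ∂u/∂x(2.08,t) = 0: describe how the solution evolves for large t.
u → 0. Damping (γ=3.2) dissipates energy; oscillations decay exponentially.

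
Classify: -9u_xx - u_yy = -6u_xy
Rewriting in standard form: -9u_xx + 6u_xy - u_yy = 0. Parabolic (discriminant = 0).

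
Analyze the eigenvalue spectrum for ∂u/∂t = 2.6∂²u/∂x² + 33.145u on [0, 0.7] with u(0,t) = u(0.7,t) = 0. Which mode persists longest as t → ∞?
Eigenvalues: λₙ = 2.6n²π²/0.7² - 33.145.
First three modes:
  n=1: λ₁ = 2.6π²/0.7² - 33.145 ≈ 19.224
  n=2: λ₂ = 10.4π²/0.7² - 33.145 ≈ 176.332
  n=3: λ₃ = 23.4π²/0.7² - 33.145 ≈ 438.179
Since 2.6π²/0.7² ≈ 52.369 > 33.145, all λₙ > 0.
The n=1 mode decays slowest → dominates as t → ∞.
Asymptotic: u ~ c₁ sin(πx/0.7) e^{-λ₁t} with decay rate λ₁ ≈ 19.224.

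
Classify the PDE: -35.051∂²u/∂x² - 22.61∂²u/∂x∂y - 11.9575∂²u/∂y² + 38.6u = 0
A = -35.051, B = -22.61, C = -11.9575. Discriminant B² - 4AC = -1165.27723. Since -1165.27723 < 0, elliptic.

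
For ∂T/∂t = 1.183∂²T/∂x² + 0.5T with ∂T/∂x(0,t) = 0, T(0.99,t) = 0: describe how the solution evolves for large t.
T → 0. Diffusion dominates reaction (r=0.5 < κπ²/(4L²)≈2.98); solution decays.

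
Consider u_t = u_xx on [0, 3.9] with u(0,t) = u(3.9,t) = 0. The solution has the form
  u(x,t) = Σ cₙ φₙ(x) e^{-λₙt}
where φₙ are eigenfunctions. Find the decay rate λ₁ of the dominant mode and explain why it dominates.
Eigenvalues: λₙ = n²π²/3.9².
First three modes:
  n=1: λ₁ = π²/3.9² ≈ 0.649
  n=2: λ₂ = 4π²/3.9² ≈ 2.596 (4× faster decay)
  n=3: λ₃ = 9π²/3.9² ≈ 5.84 (9× faster decay)
As t → ∞, higher modes decay exponentially faster. The n=1 mode dominates: u ~ c₁ sin(πx/3.9) e^{-λ₁t}.
Decay rate: λ₁ = π²/3.9² ≈ 0.649.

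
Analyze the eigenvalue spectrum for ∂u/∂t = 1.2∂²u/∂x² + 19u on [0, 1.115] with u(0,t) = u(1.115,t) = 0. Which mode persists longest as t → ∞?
Eigenvalues: λₙ = 1.2n²π²/1.115² - 19.
First three modes:
  n=1: λ₁ = 1.2π²/1.115² - 19 ≈ -9.474
  n=2: λ₂ = 4.8π²/1.115² - 19 ≈ 19.106
  n=3: λ₃ = 10.8π²/1.115² - 19 ≈ 66.738
Since 1.2π²/1.115² ≈ 9.526 < 19, λ₁ < 0.
The n=1 mode grows fastest (−λₙ is largest for n=1) → dominates.
Asymptotic: u ~ c₁ sin(πx/1.115) e^{9.474t} (exponential growth at rate −λ₁ ≈ 9.474).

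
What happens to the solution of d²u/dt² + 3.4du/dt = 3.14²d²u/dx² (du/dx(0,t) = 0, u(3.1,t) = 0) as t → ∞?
u → 0. Damping (γ=3.4) dissipates energy; oscillations decay exponentially.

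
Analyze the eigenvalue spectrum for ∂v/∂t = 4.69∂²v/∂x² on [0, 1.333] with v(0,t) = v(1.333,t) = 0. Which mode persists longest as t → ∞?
Eigenvalues: λₙ = 4.69n²π²/1.333².
First three modes:
  n=1: λ₁ = 4.69π²/1.333² ≈ 26.05
  n=2: λ₂ = 18.76π²/1.333² ≈ 104.201 (4× faster decay)
  n=3: λ₃ = 42.21π²/1.333² ≈ 234.452 (9× faster decay)
As t → ∞, higher modes decay exponentially faster. The n=1 mode dominates: v ~ c₁ sin(πx/1.333) e^{-λ₁t}.
Decay rate: λ₁ = 4.69π²/1.333² ≈ 26.05.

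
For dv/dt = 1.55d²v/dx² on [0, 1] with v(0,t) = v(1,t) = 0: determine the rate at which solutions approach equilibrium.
Eigenvalues: λₙ = 1.55n²π².
First three modes:
  n=1: λ₁ = 1.55π² ≈ 15.298
  n=2: λ₂ = 6.2π² ≈ 61.192 (4× faster decay)
  n=3: λ₃ = 13.95π² ≈ 137.681 (9× faster decay)
As t → ∞, higher modes decay exponentially faster. The n=1 mode dominates: v ~ c₁ sin(πx) e^{-λ₁t}.
Decay rate: λ₁ = 1.55π² ≈ 15.298.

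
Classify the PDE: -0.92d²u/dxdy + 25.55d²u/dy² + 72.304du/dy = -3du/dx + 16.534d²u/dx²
Rewriting in standard form: -16.534d²u/dx² - 0.92d²u/dxdy + 25.55d²u/dy² + 3du/dx + 72.304du/dy = 0. A = -16.534, B = -0.92, C = 25.55. Discriminant B² - 4AC = 1690.6212. Since 1690.6212 > 0, hyperbolic.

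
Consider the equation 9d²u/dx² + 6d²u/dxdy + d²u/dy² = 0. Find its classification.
Parabolic. (A = 9, B = 6, C = 1 gives B² - 4AC = 0.)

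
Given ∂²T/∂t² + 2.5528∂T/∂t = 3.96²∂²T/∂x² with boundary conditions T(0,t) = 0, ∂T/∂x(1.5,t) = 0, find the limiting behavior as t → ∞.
T → 0. Damping (γ=2.5528) dissipates energy; oscillations decay exponentially.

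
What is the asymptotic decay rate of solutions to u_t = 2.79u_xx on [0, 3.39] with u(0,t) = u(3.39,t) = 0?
Eigenvalues: λₙ = 2.79n²π²/3.39².
First three modes:
  n=1: λ₁ = 2.79π²/3.39² ≈ 2.396
  n=2: λ₂ = 11.16π²/3.39² ≈ 9.584 (4× faster decay)
  n=3: λ₃ = 25.11π²/3.39² ≈ 21.565 (9× faster decay)
As t → ∞, higher modes decay exponentially faster. The n=1 mode dominates: u ~ c₁ sin(πx/3.39) e^{-λ₁t}.
Decay rate: λ₁ = 2.79π²/3.39² ≈ 2.396.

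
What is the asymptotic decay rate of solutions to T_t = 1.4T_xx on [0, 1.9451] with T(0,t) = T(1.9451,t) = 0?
Eigenvalues: λₙ = 1.4n²π²/1.9451².
First three modes:
  n=1: λ₁ = 1.4π²/1.9451² ≈ 3.652
  n=2: λ₂ = 5.6π²/1.9451² ≈ 14.608 (4× faster decay)
  n=3: λ₃ = 12.6π²/1.9451² ≈ 32.869 (9× faster decay)
As t → ∞, higher modes decay exponentially faster. The n=1 mode dominates: T ~ c₁ sin(πx/1.9451) e^{-λ₁t}.
Decay rate: λ₁ = 1.4π²/1.9451² ≈ 3.652.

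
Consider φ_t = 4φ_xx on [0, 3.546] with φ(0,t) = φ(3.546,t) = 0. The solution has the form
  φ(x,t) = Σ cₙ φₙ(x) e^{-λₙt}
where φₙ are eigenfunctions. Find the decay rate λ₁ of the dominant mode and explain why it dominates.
Eigenvalues: λₙ = 4n²π²/3.546².
First three modes:
  n=1: λ₁ = 4π²/3.546² ≈ 3.14
  n=2: λ₂ = 16π²/3.546² ≈ 12.559 (4× faster decay)
  n=3: λ₃ = 36π²/3.546² ≈ 28.257 (9× faster decay)
As t → ∞, higher modes decay exponentially faster. The n=1 mode dominates: φ ~ c₁ sin(πx/3.546) e^{-λ₁t}.
Decay rate: λ₁ = 4π²/3.546² ≈ 3.14.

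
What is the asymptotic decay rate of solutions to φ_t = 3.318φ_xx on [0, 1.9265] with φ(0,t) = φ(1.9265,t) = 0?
Eigenvalues: λₙ = 3.318n²π²/1.9265².
First three modes:
  n=1: λ₁ = 3.318π²/1.9265² ≈ 8.823
  n=2: λ₂ = 13.272π²/1.9265² ≈ 35.294 (4× faster decay)
  n=3: λ₃ = 29.862π²/1.9265² ≈ 79.411 (9× faster decay)
As t → ∞, higher modes decay exponentially faster. The n=1 mode dominates: φ ~ c₁ sin(πx/1.9265) e^{-λ₁t}.
Decay rate: λ₁ = 3.318π²/1.9265² ≈ 8.823.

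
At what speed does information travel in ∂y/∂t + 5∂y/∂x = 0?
Speed = 5. Information travels along x - 5t = const (rightward).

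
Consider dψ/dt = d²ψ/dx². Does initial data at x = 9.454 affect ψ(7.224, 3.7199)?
Yes, for any finite x. The heat equation has infinite propagation speed, so all initial data affects all points at any t > 0.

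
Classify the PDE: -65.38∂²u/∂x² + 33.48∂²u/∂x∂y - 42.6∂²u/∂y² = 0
A = -65.38, B = 33.48, C = -42.6. Discriminant B² - 4AC = -10019.8416. Since -10019.8416 < 0, elliptic.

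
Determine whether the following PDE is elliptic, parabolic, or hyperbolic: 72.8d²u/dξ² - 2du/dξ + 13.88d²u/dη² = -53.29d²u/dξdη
Rewriting in standard form: 72.8d²u/dξ² + 53.29d²u/dξdη + 13.88d²u/dη² - 2du/dξ = 0. Coefficients: A = 72.8, B = 53.29, C = 13.88. B² - 4AC = -1202.0319, which is negative, so the equation is elliptic.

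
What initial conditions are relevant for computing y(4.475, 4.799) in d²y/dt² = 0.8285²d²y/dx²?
Domain of dependence: [0.4990285, 8.4509715]. Signals travel at speed 0.8285, so data within |x - 4.475| ≤ 0.8285·4.799 = 3.9759715 can reach the point.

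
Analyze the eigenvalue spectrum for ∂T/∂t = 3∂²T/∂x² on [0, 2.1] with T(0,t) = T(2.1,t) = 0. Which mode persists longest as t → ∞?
Eigenvalues: λₙ = 3n²π²/2.1².
First three modes:
  n=1: λ₁ = 3π²/2.1² ≈ 6.714
  n=2: λ₂ = 12π²/2.1² ≈ 26.856 (4× faster decay)
  n=3: λ₃ = 27π²/2.1² ≈ 60.426 (9× faster decay)
As t → ∞, higher modes decay exponentially faster. The n=1 mode dominates: T ~ c₁ sin(πx/2.1) e^{-λ₁t}.
Decay rate: λ₁ = 3π²/2.1² ≈ 6.714.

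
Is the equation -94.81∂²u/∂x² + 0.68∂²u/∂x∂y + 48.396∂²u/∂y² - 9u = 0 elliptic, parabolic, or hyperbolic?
Computing B² - 4AC with A = -94.81, B = 0.68, C = 48.396: discriminant = 18354.16144 (positive). Answer: hyperbolic.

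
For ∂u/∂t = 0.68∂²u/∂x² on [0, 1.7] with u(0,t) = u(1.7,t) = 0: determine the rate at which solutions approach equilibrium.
Eigenvalues: λₙ = 0.68n²π²/1.7².
First three modes:
  n=1: λ₁ = 0.68π²/1.7² ≈ 2.322
  n=2: λ₂ = 2.72π²/1.7² ≈ 9.289 (4× faster decay)
  n=3: λ₃ = 6.12π²/1.7² ≈ 20.9 (9× faster decay)
As t → ∞, higher modes decay exponentially faster. The n=1 mode dominates: u ~ c₁ sin(πx/1.7) e^{-λ₁t}.
Decay rate: λ₁ = 0.68π²/1.7² ≈ 2.322.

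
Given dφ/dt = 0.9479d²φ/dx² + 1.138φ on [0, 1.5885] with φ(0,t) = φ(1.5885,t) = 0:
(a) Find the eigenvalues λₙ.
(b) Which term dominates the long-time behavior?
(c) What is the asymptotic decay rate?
Eigenvalues: λₙ = 0.9479n²π²/1.5885² - 1.138.
First three modes:
  n=1: λ₁ = 0.9479π²/1.5885² - 1.138 ≈ 2.57
  n=2: λ₂ = 3.7916π²/1.5885² - 1.138 ≈ 13.692
  n=3: λ₃ = 8.5311π²/1.5885² - 1.138 ≈ 32.23
Since 0.9479π²/1.5885² ≈ 3.708 > 1.138, all λₙ > 0.
The n=1 mode decays slowest → dominates as t → ∞.
Asymptotic: φ ~ c₁ sin(πx/1.5885) e^{-λ₁t} with decay rate λ₁ ≈ 2.57.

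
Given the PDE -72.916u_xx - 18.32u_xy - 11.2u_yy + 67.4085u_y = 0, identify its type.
The second-order coefficients are A = -72.916, B = -18.32, C = -11.2. Since B² - 4AC = -2931.0144 < 0, this is an elliptic PDE.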